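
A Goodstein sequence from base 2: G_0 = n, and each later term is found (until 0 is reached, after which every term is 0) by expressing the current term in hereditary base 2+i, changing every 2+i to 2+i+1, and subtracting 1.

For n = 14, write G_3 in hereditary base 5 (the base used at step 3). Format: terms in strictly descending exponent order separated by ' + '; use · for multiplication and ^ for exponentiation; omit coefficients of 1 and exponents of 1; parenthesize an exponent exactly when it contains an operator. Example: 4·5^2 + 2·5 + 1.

[0] 14 ≡ 2^(2 + 1) + 2^2 + 2 (base 2). Lift 3: 111. −1: 110.
[1] 110 ≡ 3^(3 + 1) + 3^3 + 2 (base 3). Lift 4: 1282. −1: 1281.
[2] 1281 ≡ 4^(4 + 1) + 4^4 + 1 (base 4). Lift 5: 18751. −1: 18750.
[3] 18750 ≡ 5^(5 + 1) + 5^5 (base 5). Lift 6: 326592. −1: 326591.

5^(5 + 1) + 5^5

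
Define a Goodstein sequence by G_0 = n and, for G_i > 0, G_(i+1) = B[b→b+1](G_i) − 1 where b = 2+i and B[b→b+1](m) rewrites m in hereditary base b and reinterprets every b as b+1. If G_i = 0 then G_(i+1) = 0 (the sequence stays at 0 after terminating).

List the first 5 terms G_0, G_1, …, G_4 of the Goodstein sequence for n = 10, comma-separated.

G_0=10  [base 2] 2^(2 + 1) + 2  →[2↦3]→  3^(3 + 1) + 3 = 84  −1 ⇒ G_1=83
G_1=83  [base 3] 3^(3 + 1) + 2  →[3↦4]→  4^(4 + 1) + 2 = 1026  −1 ⇒ G_2=1025
G_2=1025  [base 4] 4^(4 + 1) + 1  →[4↦5]→  5^(5 + 1) + 1 = 15626  −1 ⇒ G_3=15625
G_3=15625  [base 5] 5^(5 + 1)  →[5↦6]→  6^(6 + 1) = 279936  −1 ⇒ G_4=279935

10, 83, 1025, 15625, 279935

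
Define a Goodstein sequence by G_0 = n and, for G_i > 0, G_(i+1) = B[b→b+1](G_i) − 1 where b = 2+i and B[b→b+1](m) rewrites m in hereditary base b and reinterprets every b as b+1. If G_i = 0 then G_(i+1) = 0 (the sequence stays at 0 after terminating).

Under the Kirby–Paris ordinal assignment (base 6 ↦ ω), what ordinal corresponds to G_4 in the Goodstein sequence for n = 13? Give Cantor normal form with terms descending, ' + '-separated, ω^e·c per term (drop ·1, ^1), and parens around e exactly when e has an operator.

ω^(ω + 1) + ω^3·3 + ω^2·3 + ω·3 + 1

G_0=13  [base 2] 2^(2 + 1) + 2^2 + 1  →[2↦3]→  3^(3 + 1) + 3^3 + 1 = 109  −1 ⇒ G_1=108
G_1=108  [base 3] 3^(3 + 1) + 3^3  →[3↦4]→  4^(4 + 1) + 4^4 = 1280  −1 ⇒ G_2=1279
G_2=1279  [base 4] 4^(4 + 1) + 3·4^3 + 3·4^2 + 3·4 + 3  →[4↦5]→  5^(5 + 1) + 3·5^3 + 3·5^2 + 3·5 + 3 = 16093  −1 ⇒ G_3=16092
G_3=16092  [base 5] 5^(5 + 1) + 3·5^3 + 3·5^2 + 3·5 + 2  →[5↦6]→  6^(6 + 1) + 3·6^3 + 3·6^2 + 3·6 + 2 = 280712  −1 ⇒ G_4=280711
G_4=280711  [base 6] 6^(6 + 1) + 3·6^3 + 3·6^2 + 3·6 + 1  →[6↦7]→  7^(7 + 1) + 3·7^3 + 3·7^2 + 3·7 + 1 = 5765999  −1 ⇒ G_5=5765998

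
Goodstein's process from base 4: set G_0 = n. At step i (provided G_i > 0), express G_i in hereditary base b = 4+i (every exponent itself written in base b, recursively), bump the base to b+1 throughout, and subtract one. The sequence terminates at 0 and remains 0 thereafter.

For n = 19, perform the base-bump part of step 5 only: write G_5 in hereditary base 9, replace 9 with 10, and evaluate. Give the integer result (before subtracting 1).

G_0=19  [base 4] 4^2 + 3  →[4↦5]→  5^2 + 3 = 28  −1 ⇒ G_1=27
G_1=27  [base 5] 5^2 + 2  →[5↦6]→  6^2 + 2 = 38  −1 ⇒ G_2=37
G_2=37  [base 6] 6^2 + 1  →[6↦7]→  7^2 + 1 = 50  −1 ⇒ G_3=49
G_3=49  [base 7] 7^2  →[7↦8]→  8^2 = 64  −1 ⇒ G_4=63
G_4=63  [base 8] 7·8 + 7  →[8↦9]→  7·9 + 7 = 70  −1 ⇒ G_5=69

76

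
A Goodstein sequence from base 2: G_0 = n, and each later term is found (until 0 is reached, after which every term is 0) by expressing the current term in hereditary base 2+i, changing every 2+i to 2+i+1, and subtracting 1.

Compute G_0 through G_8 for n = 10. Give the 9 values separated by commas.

G_0 = 10. HB_2(10) = 2^(2 + 1) + 2. Bump = 84. G_1 = 83.
G_1 = 83. HB_3(83) = 3^(3 + 1) + 2. Bump = 1026. G_2 = 1025.
G_2 = 1025. HB_4(1025) = 4^(4 + 1) + 1. Bump = 15626. G_3 = 15625.
G_3 = 15625. HB_5(15625) = 5^(5 + 1). Bump = 279936. G_4 = 279935.
G_4 = 279935. HB_6(279935) = 5·6^6 + 5·6^5 + 5·6^4 + 5·6^3 + 5·6^2 + 5·6 + 5. Bump = 4215755. G_5 = 4215754.
G_5 = 4215754. HB_7(4215754) = 5·7^7 + 5·7^5 + 5·7^4 + 5·7^3 + 5·7^2 + 5·7 + 4. Bump = 84073324. G_6 = 84073323.
G_6 = 84073323. HB_8(84073323) = 5·8^8 + 5·8^5 + 5·8^4 + 5·8^3 + 5·8^2 + 5·8 + 3. Bump = 1937434593. G_7 = 1937434592.
G_7 = 1937434592. HB_9(1937434592) = 5·9^9 + 5·9^5 + 5·9^4 + 5·9^3 + 5·9^2 + 5·9 + 2. Bump = 50000555552. G_8 = 50000555551.

10, 83, 1025, 15625, 279935, 4215754, 84073323, 1937434592, 50000555551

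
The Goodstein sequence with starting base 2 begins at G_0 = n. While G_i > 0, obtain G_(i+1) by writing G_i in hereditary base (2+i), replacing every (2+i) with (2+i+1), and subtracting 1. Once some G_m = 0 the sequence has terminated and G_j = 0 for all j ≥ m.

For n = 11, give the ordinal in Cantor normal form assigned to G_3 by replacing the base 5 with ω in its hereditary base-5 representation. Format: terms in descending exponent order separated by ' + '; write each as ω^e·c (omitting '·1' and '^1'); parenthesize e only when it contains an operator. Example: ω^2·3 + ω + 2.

ω^(ω + 1) + 2

step 0: 11 = 2^(2 + 1) + 2 + 1; sub 3 for 2: 3^(3 + 1) + 3 + 1; = 85; G_1 = 85−1 = 84
step 1: 84 = 3^(3 + 1) + 3; sub 4 for 3: 4^(4 + 1) + 4; = 1028; G_2 = 1028−1 = 1027
step 2: 1027 = 4^(4 + 1) + 3; sub 5 for 4: 5^(5 + 1) + 3; = 15628; G_3 = 15628−1 = 15627
step 3: 15627 = 5^(5 + 1) + 2; sub 6 for 5: 6^(6 + 1) + 2; = 279938; G_4 = 279938−1 = 279937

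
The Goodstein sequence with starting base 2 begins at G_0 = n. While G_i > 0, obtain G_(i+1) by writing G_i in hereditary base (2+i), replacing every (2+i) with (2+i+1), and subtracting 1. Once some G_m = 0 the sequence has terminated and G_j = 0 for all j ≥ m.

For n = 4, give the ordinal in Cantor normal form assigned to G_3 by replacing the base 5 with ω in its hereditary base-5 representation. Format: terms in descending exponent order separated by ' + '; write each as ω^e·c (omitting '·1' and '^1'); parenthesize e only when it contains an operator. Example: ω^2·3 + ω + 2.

ω^2·2 + ω·2

step 0: 4 = 2^2; sub 3 for 2: 3^3; = 27; G_1 = 27−1 = 26
step 1: 26 = 2·3^2 + 2·3 + 2; sub 4 for 3: 2·4^2 + 2·4 + 2; = 42; G_2 = 42−1 = 41
step 2: 41 = 2·4^2 + 2·4 + 1; sub 5 for 4: 2·5^2 + 2·5 + 1; = 61; G_3 = 61−1 = 60
step 3: 60 = 2·5^2 + 2·5; sub 6 for 5: 2·6^2 + 2·6; = 84; G_4 = 84−1 = 83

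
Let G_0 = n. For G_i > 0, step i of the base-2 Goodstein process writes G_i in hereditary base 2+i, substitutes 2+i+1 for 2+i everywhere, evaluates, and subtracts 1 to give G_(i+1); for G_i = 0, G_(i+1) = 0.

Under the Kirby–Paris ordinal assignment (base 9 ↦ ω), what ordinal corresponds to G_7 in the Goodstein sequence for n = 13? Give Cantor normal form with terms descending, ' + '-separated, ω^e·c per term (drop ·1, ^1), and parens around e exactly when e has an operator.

i=0: 13 = 2^(2 + 1) + 2^2 + 1 (b=2); 2→3: 3^(3 + 1) + 3^3 + 1 = 109; 109−1 = 108
i=1: 108 = 3^(3 + 1) + 3^3 (b=3); 3→4: 4^(4 + 1) + 4^4 = 1280; 1280−1 = 1279
i=2: 1279 = 4^(4 + 1) + 3·4^3 + 3·4^2 + 3·4 + 3 (b=4); 4→5: 5^(5 + 1) + 3·5^3 + 3·5^2 + 3·5 + 3 = 16093; 16093−1 = 16092
i=3: 16092 = 5^(5 + 1) + 3·5^3 + 3·5^2 + 3·5 + 2 (b=5); 5→6: 6^(6 + 1) + 3·6^3 + 3·6^2 + 3·6 + 2 = 280712; 280712−1 = 280711
i=4: 280711 = 6^(6 + 1) + 3·6^3 + 3·6^2 + 3·6 + 1 (b=6); 6→7: 7^(7 + 1) + 3·7^3 + 3·7^2 + 3·7 + 1 = 5765999; 5765999−1 = 5765998
i=5: 5765998 = 7^(7 + 1) + 3·7^3 + 3·7^2 + 3·7 (b=7); 7→8: 8^(8 + 1) + 3·8^3 + 3·8^2 + 3·8 = 134219480; 134219480−1 = 134219479
i=6: 134219479 = 8^(8 + 1) + 3·8^3 + 3·8^2 + 2·8 + 7 (b=8); 8→9: 9^(9 + 1) + 3·9^3 + 3·9^2 + 2·9 + 7 = 3486786856; 3486786856−1 = 3486786855

ω^(ω + 1) + ω^3·3 + ω^2·3 + ω·2 + 6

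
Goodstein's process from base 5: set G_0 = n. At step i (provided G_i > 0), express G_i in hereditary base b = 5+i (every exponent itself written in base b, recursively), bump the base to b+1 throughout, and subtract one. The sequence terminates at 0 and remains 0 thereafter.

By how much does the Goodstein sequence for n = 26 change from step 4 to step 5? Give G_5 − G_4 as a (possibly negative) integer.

G_0 = 26. HB_5(26) = 5^2 + 1. Bump = 37. G_1 = 36.
G_1 = 36. HB_6(36) = 6^2. Bump = 49. G_2 = 48.
G_2 = 48. HB_7(48) = 6·7 + 6. Bump = 54. G_3 = 53.
G_3 = 53. HB_8(53) = 6·8 + 5. Bump = 59. G_4 = 58.
G_4 = 58. HB_9(58) = 6·9 + 4. Bump = 64. G_5 = 63.

5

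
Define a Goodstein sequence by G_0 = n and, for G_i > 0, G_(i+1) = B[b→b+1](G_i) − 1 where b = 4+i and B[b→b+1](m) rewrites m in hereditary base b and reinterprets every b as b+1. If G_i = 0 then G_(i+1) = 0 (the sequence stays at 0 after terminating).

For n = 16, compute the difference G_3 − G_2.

3

[0] 16 ≡ 4^2 (base 4). Lift 5: 25. −1: 24.
[1] 24 ≡ 4·5 + 4 (base 5). Lift 6: 28. −1: 27.
[2] 27 ≡ 4·6 + 3 (base 6). Lift 7: 31. −1: 30.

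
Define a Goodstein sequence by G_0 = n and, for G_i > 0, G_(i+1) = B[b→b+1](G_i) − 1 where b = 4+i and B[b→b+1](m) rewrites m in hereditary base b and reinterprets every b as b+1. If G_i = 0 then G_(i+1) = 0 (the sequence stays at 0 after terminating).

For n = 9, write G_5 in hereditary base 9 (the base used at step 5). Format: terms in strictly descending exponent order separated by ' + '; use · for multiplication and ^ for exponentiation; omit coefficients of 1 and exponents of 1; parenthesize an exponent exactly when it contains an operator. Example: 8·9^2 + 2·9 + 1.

[0] 9 ≡ 2·4 + 1 (base 4). Lift 5: 11. −1: 10.
[1] 10 ≡ 2·5 (base 5). Lift 6: 12. −1: 11.
[2] 11 ≡ 6 + 5 (base 6). Lift 7: 12. −1: 11.
[3] 11 ≡ 7 + 4 (base 7). Lift 8: 12. −1: 11.
[4] 11 ≡ 8 + 3 (base 8). Lift 9: 12. −1: 11.
[5] 11 ≡ 9 + 2 (base 9). Lift 10: 12. −1: 11.

9 + 2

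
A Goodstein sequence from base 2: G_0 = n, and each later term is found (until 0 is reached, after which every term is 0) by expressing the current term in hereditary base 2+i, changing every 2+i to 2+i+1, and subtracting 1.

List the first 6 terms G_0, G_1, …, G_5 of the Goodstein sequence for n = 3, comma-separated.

step 0: 3 = 2 + 1; sub 3 for 2: 3 + 1; = 4; G_1 = 4−1 = 3
step 1: 3 = 3; sub 4 for 3: 4; = 4; G_2 = 4−1 = 3
step 2: 3 = 3; sub 5 for 4: 3; = 3; G_3 = 3−1 = 2
step 3: 2 = 2; sub 6 for 5: 2; = 2; G_4 = 2−1 = 1
step 4: 1 = 1; sub 7 for 6: 1; = 1; G_5 = 1−1 = 0

3, 3, 3, 2, 1, 0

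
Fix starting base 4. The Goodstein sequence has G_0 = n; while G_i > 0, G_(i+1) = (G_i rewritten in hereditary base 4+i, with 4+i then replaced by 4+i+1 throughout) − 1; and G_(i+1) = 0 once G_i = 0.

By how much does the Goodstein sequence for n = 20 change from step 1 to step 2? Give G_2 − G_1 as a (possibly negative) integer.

base 4: 20 = 4^2 + 4; at 5: 5^2 + 5 = 30; next = 29
base 5: 29 = 5^2 + 4; at 6: 6^2 + 4 = 40; next = 39

10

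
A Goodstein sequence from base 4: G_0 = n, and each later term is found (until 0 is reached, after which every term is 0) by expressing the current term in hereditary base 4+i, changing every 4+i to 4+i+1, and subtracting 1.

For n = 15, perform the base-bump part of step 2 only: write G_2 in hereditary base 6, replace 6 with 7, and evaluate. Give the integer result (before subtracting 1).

22

base 4: 15 = 3·4 + 3; at 5: 3·5 + 3 = 18; next = 17
base 5: 17 = 3·5 + 2; at 6: 3·6 + 2 = 20; next = 19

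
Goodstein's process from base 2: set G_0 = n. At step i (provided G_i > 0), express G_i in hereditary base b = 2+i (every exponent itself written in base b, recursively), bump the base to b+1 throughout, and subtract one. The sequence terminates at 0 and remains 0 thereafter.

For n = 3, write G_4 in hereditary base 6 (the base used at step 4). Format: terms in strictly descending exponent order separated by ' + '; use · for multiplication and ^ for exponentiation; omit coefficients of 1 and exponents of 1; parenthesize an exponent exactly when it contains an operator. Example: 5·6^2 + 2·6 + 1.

1

3 —HB2→ 2 + 1 —bump→ 3 + 1 = 4 —(−1)→ 3
3 —HB3→ 3 —bump→ 4 = 4 —(−1)→ 3
3 —HB4→ 3 —bump→ 3 = 3 —(−1)→ 2
2 —HB5→ 2 —bump→ 2 = 2 —(−1)→ 1
1 —HB6→ 1 —bump→ 1 = 1 —(−1)→ 0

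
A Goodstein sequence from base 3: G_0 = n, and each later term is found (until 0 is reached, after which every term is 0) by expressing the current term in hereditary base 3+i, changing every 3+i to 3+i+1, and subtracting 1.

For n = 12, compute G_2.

12 —HB3→ 3^2 + 3 —bump→ 4^2 + 4 = 20 —(−1)→ 19
19 —HB4→ 4^2 + 3 —bump→ 5^2 + 3 = 28 —(−1)→ 27

27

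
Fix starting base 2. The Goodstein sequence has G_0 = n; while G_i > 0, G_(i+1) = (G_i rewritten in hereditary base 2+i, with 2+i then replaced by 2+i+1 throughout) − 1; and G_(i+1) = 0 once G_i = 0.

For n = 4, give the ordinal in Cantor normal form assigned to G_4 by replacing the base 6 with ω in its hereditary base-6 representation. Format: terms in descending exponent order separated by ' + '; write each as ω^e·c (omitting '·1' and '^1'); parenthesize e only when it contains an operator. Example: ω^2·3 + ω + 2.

i=0: 4 = 2^2 (b=2); 2→3: 3^3 = 27; 27−1 = 26
i=1: 26 = 2·3^2 + 2·3 + 2 (b=3); 3→4: 2·4^2 + 2·4 + 2 = 42; 42−1 = 41
i=2: 41 = 2·4^2 + 2·4 + 1 (b=4); 4→5: 2·5^2 + 2·5 + 1 = 61; 61−1 = 60
i=3: 60 = 2·5^2 + 2·5 (b=5); 5→6: 2·6^2 + 2·6 = 84; 84−1 = 83

ω^2·2 + ω + 5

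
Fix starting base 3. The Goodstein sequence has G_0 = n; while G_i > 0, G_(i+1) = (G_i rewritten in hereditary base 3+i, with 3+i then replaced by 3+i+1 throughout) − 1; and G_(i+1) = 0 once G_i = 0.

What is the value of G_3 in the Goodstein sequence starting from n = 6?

(0) 6|_3 = 2·3 ↦ 2·4|_4 = 8 ⇒ 7
(1) 7|_4 = 4 + 3 ↦ 5 + 3|_5 = 8 ⇒ 7
(2) 7|_5 = 5 + 2 ↦ 6 + 2|_6 = 8 ⇒ 7
(3) 7|_6 = 6 + 1 ↦ 7 + 1|_7 = 8 ⇒ 7

7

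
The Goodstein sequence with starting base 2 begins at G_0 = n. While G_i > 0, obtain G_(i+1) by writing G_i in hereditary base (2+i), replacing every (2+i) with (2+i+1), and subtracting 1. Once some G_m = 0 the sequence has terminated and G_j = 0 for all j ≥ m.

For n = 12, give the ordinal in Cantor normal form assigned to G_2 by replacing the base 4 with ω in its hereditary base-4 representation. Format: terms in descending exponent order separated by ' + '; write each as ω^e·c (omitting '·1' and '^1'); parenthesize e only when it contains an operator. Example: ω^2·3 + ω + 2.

12 —HB2→ 2^(2 + 1) + 2^2 —bump→ 3^(3 + 1) + 3^3 = 108 —(−1)→ 107
107 —HB3→ 3^(3 + 1) + 2·3^2 + 2·3 + 2 —bump→ 4^(4 + 1) + 2·4^2 + 2·4 + 2 = 1066 —(−1)→ 1065

ω^(ω + 1) + ω^2·2 + ω·2 + 1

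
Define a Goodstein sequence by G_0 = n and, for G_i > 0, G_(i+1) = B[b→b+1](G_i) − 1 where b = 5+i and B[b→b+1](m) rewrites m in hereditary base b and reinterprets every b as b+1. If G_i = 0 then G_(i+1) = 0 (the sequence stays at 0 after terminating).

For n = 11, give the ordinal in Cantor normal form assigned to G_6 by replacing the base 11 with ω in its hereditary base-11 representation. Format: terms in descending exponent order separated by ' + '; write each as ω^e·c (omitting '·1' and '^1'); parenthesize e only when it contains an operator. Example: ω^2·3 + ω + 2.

ω + 2

[0] 11 ≡ 2·5 + 1 (base 5). Lift 6: 13. −1: 12.
[1] 12 ≡ 2·6 (base 6). Lift 7: 14. −1: 13.
[2] 13 ≡ 7 + 6 (base 7). Lift 8: 14. −1: 13.
[3] 13 ≡ 8 + 5 (base 8). Lift 9: 14. −1: 13.
[4] 13 ≡ 9 + 4 (base 9). Lift 10: 14. −1: 13.
[5] 13 ≡ 10 + 3 (base 10). Lift 11: 14. −1: 13.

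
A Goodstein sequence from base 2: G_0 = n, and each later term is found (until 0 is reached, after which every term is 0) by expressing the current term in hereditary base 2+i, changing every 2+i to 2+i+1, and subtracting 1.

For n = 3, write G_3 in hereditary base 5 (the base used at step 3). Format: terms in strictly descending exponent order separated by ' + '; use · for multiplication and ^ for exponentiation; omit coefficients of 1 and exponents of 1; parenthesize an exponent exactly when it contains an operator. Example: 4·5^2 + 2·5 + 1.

3 —HB2→ 2 + 1 —bump→ 3 + 1 = 4 —(−1)→ 3
3 —HB3→ 3 —bump→ 4 = 4 —(−1)→ 3
3 —HB4→ 3 —bump→ 3 = 3 —(−1)→ 2
2 —HB5→ 2 —bump→ 2 = 2 —(−1)→ 1

2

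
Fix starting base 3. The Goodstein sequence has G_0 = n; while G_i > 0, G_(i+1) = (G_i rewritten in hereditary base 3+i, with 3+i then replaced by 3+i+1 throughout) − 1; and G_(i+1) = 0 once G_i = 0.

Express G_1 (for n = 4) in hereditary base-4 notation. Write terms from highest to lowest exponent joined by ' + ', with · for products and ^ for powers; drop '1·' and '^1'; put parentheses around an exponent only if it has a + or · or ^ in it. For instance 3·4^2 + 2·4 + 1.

4

[0] 4 ≡ 3 + 1 (base 3). Lift 4: 5. −1: 4.
[1] 4 ≡ 4 (base 4). Lift 5: 5. −1: 4.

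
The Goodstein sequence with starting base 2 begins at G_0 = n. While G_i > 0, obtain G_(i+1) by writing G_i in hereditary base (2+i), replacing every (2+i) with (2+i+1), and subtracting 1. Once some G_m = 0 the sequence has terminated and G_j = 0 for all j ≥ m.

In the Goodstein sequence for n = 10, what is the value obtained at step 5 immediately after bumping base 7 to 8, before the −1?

84073324

G_0 = 10. HB_2(10) = 2^(2 + 1) + 2. Bump = 84. G_1 = 83.
G_1 = 83. HB_3(83) = 3^(3 + 1) + 2. Bump = 1026. G_2 = 1025.
G_2 = 1025. HB_4(1025) = 4^(4 + 1) + 1. Bump = 15626. G_3 = 15625.
G_3 = 15625. HB_5(15625) = 5^(5 + 1). Bump = 279936. G_4 = 279935.
G_4 = 279935. HB_6(279935) = 5·6^6 + 5·6^5 + 5·6^4 + 5·6^3 + 5·6^2 + 5·6 + 5. Bump = 4215755. G_5 = 4215754.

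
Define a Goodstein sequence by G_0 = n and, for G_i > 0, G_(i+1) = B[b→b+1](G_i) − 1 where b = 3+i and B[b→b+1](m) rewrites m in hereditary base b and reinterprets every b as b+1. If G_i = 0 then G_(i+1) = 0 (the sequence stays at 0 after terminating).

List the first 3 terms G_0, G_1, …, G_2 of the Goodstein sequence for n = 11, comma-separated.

base 3: 11 = 3^2 + 2; at 4: 4^2 + 2 = 18; next = 17
base 4: 17 = 4^2 + 1; at 5: 5^2 + 1 = 26; next = 25

11, 17, 25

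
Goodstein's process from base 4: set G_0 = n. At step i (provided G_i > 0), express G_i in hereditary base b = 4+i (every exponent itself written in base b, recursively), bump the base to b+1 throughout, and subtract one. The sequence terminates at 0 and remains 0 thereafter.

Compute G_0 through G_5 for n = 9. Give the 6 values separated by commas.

9, 10, 11, 11, 11, 11

9 —HB4→ 2·4 + 1 —bump→ 2·5 + 1 = 11 —(−1)→ 10
10 —HB5→ 2·5 —bump→ 2·6 = 12 —(−1)→ 11
11 —HB6→ 6 + 5 —bump→ 7 + 5 = 12 —(−1)→ 11
11 —HB7→ 7 + 4 —bump→ 8 + 4 = 12 —(−1)→ 11
11 —HB8→ 8 + 3 —bump→ 9 + 3 = 12 —(−1)→ 11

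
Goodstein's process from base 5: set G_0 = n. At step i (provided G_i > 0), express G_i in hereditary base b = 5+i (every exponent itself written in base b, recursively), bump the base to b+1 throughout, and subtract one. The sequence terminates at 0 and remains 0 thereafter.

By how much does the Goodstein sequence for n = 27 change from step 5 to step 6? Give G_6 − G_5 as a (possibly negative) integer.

G_0 = 27. HB_5(27) = 5^2 + 2. Bump = 38. G_1 = 37.
G_1 = 37. HB_6(37) = 6^2 + 1. Bump = 50. G_2 = 49.
G_2 = 49. HB_7(49) = 7^2. Bump = 64. G_3 = 63.
G_3 = 63. HB_8(63) = 7·8 + 7. Bump = 70. G_4 = 69.
G_4 = 69. HB_9(69) = 7·9 + 6. Bump = 76. G_5 = 75.
G_5 = 75. HB_10(75) = 7·10 + 5. Bump = 82. G_6 = 81.

6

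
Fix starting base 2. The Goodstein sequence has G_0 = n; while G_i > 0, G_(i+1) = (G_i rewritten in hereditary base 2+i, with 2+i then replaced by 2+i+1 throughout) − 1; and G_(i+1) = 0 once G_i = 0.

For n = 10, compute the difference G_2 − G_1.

step 0: 10 = 2^(2 + 1) + 2; sub 3 for 2: 3^(3 + 1) + 3; = 84; G_1 = 84−1 = 83
step 1: 83 = 3^(3 + 1) + 2; sub 4 for 3: 4^(4 + 1) + 2; = 1026; G_2 = 1026−1 = 1025

942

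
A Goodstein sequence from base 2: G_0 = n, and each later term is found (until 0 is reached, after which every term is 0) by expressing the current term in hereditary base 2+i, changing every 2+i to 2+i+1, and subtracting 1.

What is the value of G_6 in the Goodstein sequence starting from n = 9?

(0) 9|_2 = 2^(2 + 1) + 1 ↦ 3^(3 + 1) + 1|_3 = 82 ⇒ 81
(1) 81|_3 = 3^(3 + 1) ↦ 4^(4 + 1)|_4 = 1024 ⇒ 1023
(2) 1023|_4 = 3·4^4 + 3·4^3 + 3·4^2 + 3·4 + 3 ↦ 3·5^5 + 3·5^3 + 3·5^2 + 3·5 + 3|_5 = 9843 ⇒ 9842
(3) 9842|_5 = 3·5^5 + 3·5^3 + 3·5^2 + 3·5 + 2 ↦ 3·6^6 + 3·6^3 + 3·6^2 + 3·6 + 2|_6 = 140744 ⇒ 140743
(4) 140743|_6 = 3·6^6 + 3·6^3 + 3·6^2 + 3·6 + 1 ↦ 3·7^7 + 3·7^3 + 3·7^2 + 3·7 + 1|_7 = 2471827 ⇒ 2471826
(5) 2471826|_7 = 3·7^7 + 3·7^3 + 3·7^2 + 3·7 ↦ 3·8^8 + 3·8^3 + 3·8^2 + 3·8|_8 = 50333400 ⇒ 50333399
(6) 50333399|_8 = 3·8^8 + 3·8^3 + 3·8^2 + 2·8 + 7 ↦ 3·9^9 + 3·9^3 + 3·9^2 + 2·9 + 7|_9 = 1162263922 ⇒ 1162263921

50333399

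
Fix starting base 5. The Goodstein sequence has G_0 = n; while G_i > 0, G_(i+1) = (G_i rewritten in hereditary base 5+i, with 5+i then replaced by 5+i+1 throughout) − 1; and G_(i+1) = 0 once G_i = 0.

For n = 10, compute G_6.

step 0: 10 = 2·5; sub 6 for 5: 2·6; = 12; G_1 = 12−1 = 11
step 1: 11 = 6 + 5; sub 7 for 6: 7 + 5; = 12; G_2 = 12−1 = 11
step 2: 11 = 7 + 4; sub 8 for 7: 8 + 4; = 12; G_3 = 12−1 = 11
step 3: 11 = 8 + 3; sub 9 for 8: 9 + 3; = 12; G_4 = 12−1 = 11
step 4: 11 = 9 + 2; sub 10 for 9: 10 + 2; = 12; G_5 = 12−1 = 11
step 5: 11 = 10 + 1; sub 11 for 10: 11 + 1; = 12; G_6 = 12−1 = 11
step 6: 11 = 11; sub 12 for 11: 12; = 12; G_7 = 12−1 = 11

11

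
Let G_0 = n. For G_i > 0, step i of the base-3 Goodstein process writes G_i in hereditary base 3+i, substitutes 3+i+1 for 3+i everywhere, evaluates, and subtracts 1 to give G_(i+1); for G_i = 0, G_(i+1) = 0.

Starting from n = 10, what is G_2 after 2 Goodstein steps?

24

10 —HB3→ 3^2 + 1 —bump→ 4^2 + 1 = 17 —(−1)→ 16
16 —HB4→ 4^2 —bump→ 5^2 = 25 —(−1)→ 24
24 —HB5→ 4·5 + 4 —bump→ 4·6 + 4 = 28 —(−1)→ 27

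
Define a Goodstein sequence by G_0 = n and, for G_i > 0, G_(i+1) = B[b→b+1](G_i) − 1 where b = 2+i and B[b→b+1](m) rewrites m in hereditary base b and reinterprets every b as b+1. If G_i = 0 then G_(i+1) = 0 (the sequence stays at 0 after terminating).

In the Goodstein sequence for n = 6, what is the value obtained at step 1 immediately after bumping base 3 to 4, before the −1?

258

(0) 6|_2 = 2^2 + 2 ↦ 3^3 + 3|_3 = 30 ⇒ 29
(1) 29|_3 = 3^3 + 2 ↦ 4^4 + 2|_4 = 258 ⇒ 257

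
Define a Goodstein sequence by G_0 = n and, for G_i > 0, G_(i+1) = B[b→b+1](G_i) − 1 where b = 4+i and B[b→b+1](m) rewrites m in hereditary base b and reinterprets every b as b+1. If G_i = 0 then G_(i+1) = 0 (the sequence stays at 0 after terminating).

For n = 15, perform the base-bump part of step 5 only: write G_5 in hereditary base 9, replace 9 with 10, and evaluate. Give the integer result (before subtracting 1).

[0] 15 ≡ 3·4 + 3 (base 4). Lift 5: 18. −1: 17.
[1] 17 ≡ 3·5 + 2 (base 5). Lift 6: 20. −1: 19.
[2] 19 ≡ 3·6 + 1 (base 6). Lift 7: 22. −1: 21.
[3] 21 ≡ 3·7 (base 7). Lift 8: 24. −1: 23.
[4] 23 ≡ 2·8 + 7 (base 8). Lift 9: 25. −1: 24.

26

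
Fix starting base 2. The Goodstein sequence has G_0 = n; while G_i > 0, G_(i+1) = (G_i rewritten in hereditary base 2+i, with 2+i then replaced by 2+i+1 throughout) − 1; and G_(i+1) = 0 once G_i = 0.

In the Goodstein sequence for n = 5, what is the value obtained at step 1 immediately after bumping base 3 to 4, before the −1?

256

G_0 = 5. HB_2(5) = 2^2 + 1. Bump = 28. G_1 = 27.
G_1 = 27. HB_3(27) = 3^3. Bump = 256. G_2 = 255.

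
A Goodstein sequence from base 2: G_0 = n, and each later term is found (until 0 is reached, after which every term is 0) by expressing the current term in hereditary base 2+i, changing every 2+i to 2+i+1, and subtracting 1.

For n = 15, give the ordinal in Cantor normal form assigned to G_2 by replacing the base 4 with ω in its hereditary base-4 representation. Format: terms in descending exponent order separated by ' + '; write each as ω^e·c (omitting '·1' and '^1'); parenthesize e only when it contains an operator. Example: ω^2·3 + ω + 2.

[0] 15 ≡ 2^(2 + 1) + 2^2 + 2 + 1 (base 2). Lift 3: 112. −1: 111.
[1] 111 ≡ 3^(3 + 1) + 3^3 + 3 (base 3). Lift 4: 1284. −1: 1283.
[2] 1283 ≡ 4^(4 + 1) + 4^4 + 3 (base 4). Lift 5: 18753. −1: 18752.

ω^(ω + 1) + ω^ω + 3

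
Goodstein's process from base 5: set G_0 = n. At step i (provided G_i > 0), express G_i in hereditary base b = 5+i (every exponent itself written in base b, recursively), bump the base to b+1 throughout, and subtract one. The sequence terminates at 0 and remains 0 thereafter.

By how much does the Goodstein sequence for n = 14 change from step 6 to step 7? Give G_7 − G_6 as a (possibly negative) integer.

base 5: 14 = 2·5 + 4; at 6: 2·6 + 4 = 16; next = 15
base 6: 15 = 2·6 + 3; at 7: 2·7 + 3 = 17; next = 16
base 7: 16 = 2·7 + 2; at 8: 2·8 + 2 = 18; next = 17
base 8: 17 = 2·8 + 1; at 9: 2·9 + 1 = 19; next = 18
base 9: 18 = 2·9; at 10: 2·10 = 20; next = 19
base 10: 19 = 10 + 9; at 11: 11 + 9 = 20; next = 19
base 11: 19 = 11 + 8; at 12: 12 + 8 = 20; next = 19

0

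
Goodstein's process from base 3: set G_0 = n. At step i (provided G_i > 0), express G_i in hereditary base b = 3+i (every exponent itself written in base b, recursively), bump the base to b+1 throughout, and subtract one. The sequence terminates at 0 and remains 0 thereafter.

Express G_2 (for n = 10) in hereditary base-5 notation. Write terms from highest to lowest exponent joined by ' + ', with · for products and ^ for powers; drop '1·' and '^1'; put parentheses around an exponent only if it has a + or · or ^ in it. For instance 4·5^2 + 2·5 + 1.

G_0 = 10. HB_3(10) = 3^2 + 1. Bump = 17. G_1 = 16.
G_1 = 16. HB_4(16) = 4^2. Bump = 25. G_2 = 24.

4·5 + 4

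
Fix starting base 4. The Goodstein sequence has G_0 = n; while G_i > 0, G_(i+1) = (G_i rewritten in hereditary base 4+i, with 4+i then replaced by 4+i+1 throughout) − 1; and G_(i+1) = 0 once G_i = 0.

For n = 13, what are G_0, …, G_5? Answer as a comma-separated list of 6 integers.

13 —HB4→ 3·4 + 1 —bump→ 3·5 + 1 = 16 —(−1)→ 15
15 —HB5→ 3·5 —bump→ 3·6 = 18 —(−1)→ 17
17 —HB6→ 2·6 + 5 —bump→ 2·7 + 5 = 19 —(−1)→ 18
18 —HB7→ 2·7 + 4 —bump→ 2·8 + 4 = 20 —(−1)→ 19
19 —HB8→ 2·8 + 3 —bump→ 2·9 + 3 = 21 —(−1)→ 20

13, 15, 17, 18, 19, 20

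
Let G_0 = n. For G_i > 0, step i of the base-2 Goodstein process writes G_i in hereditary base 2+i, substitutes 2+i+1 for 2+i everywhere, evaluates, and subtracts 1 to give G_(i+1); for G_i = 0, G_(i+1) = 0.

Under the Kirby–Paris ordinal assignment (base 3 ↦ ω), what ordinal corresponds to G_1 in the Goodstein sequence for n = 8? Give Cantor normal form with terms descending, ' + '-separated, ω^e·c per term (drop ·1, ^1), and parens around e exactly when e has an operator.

ω^ω·2 + ω^2·2 + ω·2 + 2

(0) 8|_2 = 2^(2 + 1) ↦ 3^(3 + 1)|_3 = 81 ⇒ 80
(1) 80|_3 = 2·3^3 + 2·3^2 + 2·3 + 2 ↦ 2·4^4 + 2·4^2 + 2·4 + 2|_4 = 554 ⇒ 553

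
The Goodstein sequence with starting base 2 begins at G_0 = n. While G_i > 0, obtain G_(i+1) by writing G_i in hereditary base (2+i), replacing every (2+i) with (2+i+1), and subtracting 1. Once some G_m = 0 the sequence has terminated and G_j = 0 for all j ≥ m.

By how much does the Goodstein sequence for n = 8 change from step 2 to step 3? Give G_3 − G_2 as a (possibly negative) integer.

[0] 8 ≡ 2^(2 + 1) (base 2). Lift 3: 81. −1: 80.
[1] 80 ≡ 2·3^3 + 2·3^2 + 2·3 + 2 (base 3). Lift 4: 554. −1: 553.
[2] 553 ≡ 2·4^4 + 2·4^2 + 2·4 + 1 (base 4). Lift 5: 6311. −1: 6310.

5757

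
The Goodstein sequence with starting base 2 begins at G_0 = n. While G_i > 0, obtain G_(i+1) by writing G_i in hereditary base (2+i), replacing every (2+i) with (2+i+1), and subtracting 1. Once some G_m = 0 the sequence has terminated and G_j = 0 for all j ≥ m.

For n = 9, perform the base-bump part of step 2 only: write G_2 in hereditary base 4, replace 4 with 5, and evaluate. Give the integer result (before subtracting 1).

9843

G_0=9  [base 2] 2^(2 + 1) + 1  →[2↦3]→  3^(3 + 1) + 1 = 82  −1 ⇒ G_1=81
G_1=81  [base 3] 3^(3 + 1)  →[3↦4]→  4^(4 + 1) = 1024  −1 ⇒ G_2=1023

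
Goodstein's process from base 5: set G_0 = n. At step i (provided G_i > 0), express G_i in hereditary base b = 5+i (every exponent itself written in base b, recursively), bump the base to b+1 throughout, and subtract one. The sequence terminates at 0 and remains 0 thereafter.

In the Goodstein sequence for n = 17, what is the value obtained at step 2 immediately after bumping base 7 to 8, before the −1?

step 0: 17 = 3·5 + 2; sub 6 for 5: 3·6 + 2; = 20; G_1 = 20−1 = 19
step 1: 19 = 3·6 + 1; sub 7 for 6: 3·7 + 1; = 22; G_2 = 22−1 = 21

24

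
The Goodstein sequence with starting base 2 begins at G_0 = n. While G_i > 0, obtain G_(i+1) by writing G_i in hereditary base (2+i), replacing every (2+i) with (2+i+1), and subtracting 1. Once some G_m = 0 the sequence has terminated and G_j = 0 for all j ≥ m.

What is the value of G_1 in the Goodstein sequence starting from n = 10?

step 0: 10 = 2^(2 + 1) + 2; sub 3 for 2: 3^(3 + 1) + 3; = 84; G_1 = 84−1 = 83
step 1: 83 = 3^(3 + 1) + 2; sub 4 for 3: 4^(4 + 1) + 2; = 1026; G_2 = 1026−1 = 1025

83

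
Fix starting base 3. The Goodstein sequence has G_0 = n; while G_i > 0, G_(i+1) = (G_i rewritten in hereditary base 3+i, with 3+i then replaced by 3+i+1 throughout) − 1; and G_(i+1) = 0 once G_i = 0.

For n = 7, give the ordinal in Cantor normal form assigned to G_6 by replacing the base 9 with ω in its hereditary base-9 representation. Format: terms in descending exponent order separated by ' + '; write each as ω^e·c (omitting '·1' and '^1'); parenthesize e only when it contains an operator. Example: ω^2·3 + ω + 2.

ω

G_0=7  [base 3] 2·3 + 1  →[3↦4]→  2·4 + 1 = 9  −1 ⇒ G_1=8
G_1=8  [base 4] 2·4  →[4↦5]→  2·5 = 10  −1 ⇒ G_2=9
G_2=9  [base 5] 5 + 4  →[5↦6]→  6 + 4 = 10  −1 ⇒ G_3=9
G_3=9  [base 6] 6 + 3  →[6↦7]→  7 + 3 = 10  −1 ⇒ G_4=9
G_4=9  [base 7] 7 + 2  →[7↦8]→  8 + 2 = 10  −1 ⇒ G_5=9
G_5=9  [base 8] 8 + 1  →[8↦9]→  9 + 1 = 10  −1 ⇒ G_6=9
G_6=9  [base 9] 9  →[9↦10]→  10 = 10  −1 ⇒ G_7=9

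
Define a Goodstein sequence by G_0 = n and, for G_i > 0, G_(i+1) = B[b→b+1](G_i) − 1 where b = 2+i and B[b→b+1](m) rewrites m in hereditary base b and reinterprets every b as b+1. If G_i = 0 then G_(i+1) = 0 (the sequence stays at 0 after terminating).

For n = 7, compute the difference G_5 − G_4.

776886

step 0: 7 = 2^2 + 2 + 1; sub 3 for 2: 3^3 + 3 + 1; = 31; G_1 = 31−1 = 30
step 1: 30 = 3^3 + 3; sub 4 for 3: 4^4 + 4; = 260; G_2 = 260−1 = 259
step 2: 259 = 4^4 + 3; sub 5 for 4: 5^5 + 3; = 3128; G_3 = 3128−1 = 3127
step 3: 3127 = 5^5 + 2; sub 6 for 5: 6^6 + 2; = 46658; G_4 = 46658−1 = 46657
step 4: 46657 = 6^6 + 1; sub 7 for 6: 7^7 + 1; = 823544; G_5 = 823544−1 = 823543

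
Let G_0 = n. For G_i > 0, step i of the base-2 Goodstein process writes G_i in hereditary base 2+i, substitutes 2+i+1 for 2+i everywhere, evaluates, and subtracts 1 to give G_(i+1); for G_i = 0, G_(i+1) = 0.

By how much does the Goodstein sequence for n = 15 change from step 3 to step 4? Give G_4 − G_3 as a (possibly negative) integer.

307841

step 0: 15 = 2^(2 + 1) + 2^2 + 2 + 1; sub 3 for 2: 3^(3 + 1) + 3^3 + 3 + 1; = 112; G_1 = 112−1 = 111
step 1: 111 = 3^(3 + 1) + 3^3 + 3; sub 4 for 3: 4^(4 + 1) + 4^4 + 4; = 1284; G_2 = 1284−1 = 1283
step 2: 1283 = 4^(4 + 1) + 4^4 + 3; sub 5 for 4: 5^(5 + 1) + 5^5 + 3; = 18753; G_3 = 18753−1 = 18752
step 3: 18752 = 5^(5 + 1) + 5^5 + 2; sub 6 for 5: 6^(6 + 1) + 6^6 + 2; = 326594; G_4 = 326594−1 = 326593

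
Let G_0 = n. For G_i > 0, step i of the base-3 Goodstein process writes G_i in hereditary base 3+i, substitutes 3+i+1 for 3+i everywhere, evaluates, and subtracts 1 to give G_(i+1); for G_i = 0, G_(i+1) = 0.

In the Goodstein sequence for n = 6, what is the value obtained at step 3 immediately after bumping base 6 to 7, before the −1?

8

base 3: 6 = 2·3; at 4: 2·4 = 8; next = 7
base 4: 7 = 4 + 3; at 5: 5 + 3 = 8; next = 7
base 5: 7 = 5 + 2; at 6: 6 + 2 = 8; next = 7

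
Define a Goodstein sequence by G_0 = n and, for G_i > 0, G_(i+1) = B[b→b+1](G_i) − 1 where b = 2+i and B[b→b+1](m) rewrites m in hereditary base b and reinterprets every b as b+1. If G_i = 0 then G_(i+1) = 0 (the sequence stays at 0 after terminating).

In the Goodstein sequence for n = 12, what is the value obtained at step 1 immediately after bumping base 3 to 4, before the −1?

1066

step 0: 12 = 2^(2 + 1) + 2^2; sub 3 for 2: 3^(3 + 1) + 3^3; = 108; G_1 = 108−1 = 107
step 1: 107 = 3^(3 + 1) + 2·3^2 + 2·3 + 2; sub 4 for 3: 4^(4 + 1) + 2·4^2 + 2·4 + 2; = 1066; G_2 = 1066−1 = 1065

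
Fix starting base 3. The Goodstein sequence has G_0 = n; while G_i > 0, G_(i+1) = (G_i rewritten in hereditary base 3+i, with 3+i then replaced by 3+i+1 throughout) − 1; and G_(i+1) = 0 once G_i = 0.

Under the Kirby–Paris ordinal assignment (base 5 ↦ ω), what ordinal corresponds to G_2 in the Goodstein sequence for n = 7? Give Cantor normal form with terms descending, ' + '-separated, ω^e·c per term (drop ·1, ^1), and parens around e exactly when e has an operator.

[0] 7 ≡ 2·3 + 1 (base 3). Lift 4: 9. −1: 8.
[1] 8 ≡ 2·4 (base 4). Lift 5: 10. −1: 9.
[2] 9 ≡ 5 + 4 (base 5). Lift 6: 10. −1: 9.

ω + 4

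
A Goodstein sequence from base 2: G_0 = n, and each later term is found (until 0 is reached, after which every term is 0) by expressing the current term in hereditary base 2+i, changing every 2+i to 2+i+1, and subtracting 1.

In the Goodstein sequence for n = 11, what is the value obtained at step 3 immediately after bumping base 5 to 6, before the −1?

(0) 11|_2 = 2^(2 + 1) + 2 + 1 ↦ 3^(3 + 1) + 3 + 1|_3 = 85 ⇒ 84
(1) 84|_3 = 3^(3 + 1) + 3 ↦ 4^(4 + 1) + 4|_4 = 1028 ⇒ 1027
(2) 1027|_4 = 4^(4 + 1) + 3 ↦ 5^(5 + 1) + 3|_5 = 15628 ⇒ 15627

279938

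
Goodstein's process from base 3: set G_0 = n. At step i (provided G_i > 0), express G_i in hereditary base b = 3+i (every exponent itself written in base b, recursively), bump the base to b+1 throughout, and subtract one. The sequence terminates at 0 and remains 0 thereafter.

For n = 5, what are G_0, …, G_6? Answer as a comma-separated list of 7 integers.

5, 5, 5, 5, 4, 3, 2

G_0=5  [base 3] 3 + 2  →[3↦4]→  4 + 2 = 6  −1 ⇒ G_1=5
G_1=5  [base 4] 4 + 1  →[4↦5]→  5 + 1 = 6  −1 ⇒ G_2=5
G_2=5  [base 5] 5  →[5↦6]→  6 = 6  −1 ⇒ G_3=5
G_3=5  [base 6] 5  →[6↦7]→  5 = 5  −1 ⇒ G_4=4
G_4=4  [base 7] 4  →[7↦8]→  4 = 4  −1 ⇒ G_5=3
G_5=3  [base 8] 3  →[8↦9]→  3 = 3  −1 ⇒ G_6=2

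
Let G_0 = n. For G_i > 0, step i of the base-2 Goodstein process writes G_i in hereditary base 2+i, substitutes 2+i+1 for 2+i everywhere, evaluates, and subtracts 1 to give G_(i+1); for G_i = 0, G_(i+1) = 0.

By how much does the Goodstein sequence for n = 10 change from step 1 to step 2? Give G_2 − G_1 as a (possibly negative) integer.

942

G_0=10  [base 2] 2^(2 + 1) + 2  →[2↦3]→  3^(3 + 1) + 3 = 84  −1 ⇒ G_1=83
G_1=83  [base 3] 3^(3 + 1) + 2  →[3↦4]→  4^(4 + 1) + 2 = 1026  −1 ⇒ G_2=1025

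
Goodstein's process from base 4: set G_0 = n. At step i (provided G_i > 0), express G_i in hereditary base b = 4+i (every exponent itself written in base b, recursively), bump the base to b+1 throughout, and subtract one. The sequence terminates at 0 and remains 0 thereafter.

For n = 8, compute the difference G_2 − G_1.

base 4: 8 = 2·4; at 5: 2·5 = 10; next = 9
base 5: 9 = 5 + 4; at 6: 6 + 4 = 10; next = 9

0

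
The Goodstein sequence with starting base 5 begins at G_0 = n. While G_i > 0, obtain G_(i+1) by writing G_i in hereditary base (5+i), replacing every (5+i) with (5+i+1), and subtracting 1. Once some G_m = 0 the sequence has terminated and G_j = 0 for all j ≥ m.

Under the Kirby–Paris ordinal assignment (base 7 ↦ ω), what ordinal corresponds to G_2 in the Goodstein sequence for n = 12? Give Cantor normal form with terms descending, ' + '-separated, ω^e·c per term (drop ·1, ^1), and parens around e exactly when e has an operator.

[0] 12 ≡ 2·5 + 2 (base 5). Lift 6: 14. −1: 13.
[1] 13 ≡ 2·6 + 1 (base 6). Lift 7: 15. −1: 14.
[2] 14 ≡ 2·7 (base 7). Lift 8: 16. −1: 15.

ω·2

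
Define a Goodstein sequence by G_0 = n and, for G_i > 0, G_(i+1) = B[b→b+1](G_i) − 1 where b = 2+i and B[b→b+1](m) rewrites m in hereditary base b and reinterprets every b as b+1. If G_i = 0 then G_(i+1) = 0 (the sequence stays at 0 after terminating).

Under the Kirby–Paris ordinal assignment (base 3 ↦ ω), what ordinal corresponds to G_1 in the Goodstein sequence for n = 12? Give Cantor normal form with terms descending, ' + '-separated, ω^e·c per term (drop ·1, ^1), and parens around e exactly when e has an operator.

ω^(ω + 1) + ω^2·2 + ω·2 + 2

(0) 12|_2 = 2^(2 + 1) + 2^2 ↦ 3^(3 + 1) + 3^3|_3 = 108 ⇒ 107
(1) 107|_3 = 3^(3 + 1) + 2·3^2 + 2·3 + 2 ↦ 4^(4 + 1) + 2·4^2 + 2·4 + 2|_4 = 1066 ⇒ 1065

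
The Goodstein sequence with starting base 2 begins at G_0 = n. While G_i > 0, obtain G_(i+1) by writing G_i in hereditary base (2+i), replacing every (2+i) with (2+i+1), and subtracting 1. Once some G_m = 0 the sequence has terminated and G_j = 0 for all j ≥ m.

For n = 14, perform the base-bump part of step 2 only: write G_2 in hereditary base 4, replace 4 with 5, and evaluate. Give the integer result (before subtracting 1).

step 0: 14 = 2^(2 + 1) + 2^2 + 2; sub 3 for 2: 3^(3 + 1) + 3^3 + 3; = 111; G_1 = 111−1 = 110
step 1: 110 = 3^(3 + 1) + 3^3 + 2; sub 4 for 3: 4^(4 + 1) + 4^4 + 2; = 1282; G_2 = 1282−1 = 1281
step 2: 1281 = 4^(4 + 1) + 4^4 + 1; sub 5 for 4: 5^(5 + 1) + 5^5 + 1; = 18751; G_3 = 18751−1 = 18750

18751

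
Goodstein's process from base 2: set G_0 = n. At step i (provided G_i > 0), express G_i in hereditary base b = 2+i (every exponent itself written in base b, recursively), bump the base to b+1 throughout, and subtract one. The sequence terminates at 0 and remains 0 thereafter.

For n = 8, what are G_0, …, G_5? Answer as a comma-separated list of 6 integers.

8, 80, 553, 6310, 93395, 1647195

i=0: 8 = 2^(2 + 1) (b=2); 2→3: 3^(3 + 1) = 81; 81−1 = 80
i=1: 80 = 2·3^3 + 2·3^2 + 2·3 + 2 (b=3); 3→4: 2·4^4 + 2·4^2 + 2·4 + 2 = 554; 554−1 = 553
i=2: 553 = 2·4^4 + 2·4^2 + 2·4 + 1 (b=4); 4→5: 2·5^5 + 2·5^2 + 2·5 + 1 = 6311; 6311−1 = 6310
i=3: 6310 = 2·5^5 + 2·5^2 + 2·5 (b=5); 5→6: 2·6^6 + 2·6^2 + 2·6 = 93396; 93396−1 = 93395
i=4: 93395 = 2·6^6 + 2·6^2 + 6 + 5 (b=6); 6→7: 2·7^7 + 2·7^2 + 7 + 5 = 1647196; 1647196−1 = 1647195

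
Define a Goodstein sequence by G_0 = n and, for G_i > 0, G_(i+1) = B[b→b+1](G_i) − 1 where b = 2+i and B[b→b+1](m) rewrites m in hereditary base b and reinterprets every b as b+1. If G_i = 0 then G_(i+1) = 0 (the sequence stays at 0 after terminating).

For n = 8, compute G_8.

20000000211

[0] 8 ≡ 2^(2 + 1) (base 2). Lift 3: 81. −1: 80.
[1] 80 ≡ 2·3^3 + 2·3^2 + 2·3 + 2 (base 3). Lift 4: 554. −1: 553.
[2] 553 ≡ 2·4^4 + 2·4^2 + 2·4 + 1 (base 4). Lift 5: 6311. −1: 6310.
[3] 6310 ≡ 2·5^5 + 2·5^2 + 2·5 (base 5). Lift 6: 93396. −1: 93395.
[4] 93395 ≡ 2·6^6 + 2·6^2 + 6 + 5 (base 6). Lift 7: 1647196. −1: 1647195.
[5] 1647195 ≡ 2·7^7 + 2·7^2 + 7 + 4 (base 7). Lift 8: 33554572. −1: 33554571.
[6] 33554571 ≡ 2·8^8 + 2·8^2 + 8 + 3 (base 8). Lift 9: 774841152. −1: 774841151.
[7] 774841151 ≡ 2·9^9 + 2·9^2 + 9 + 2 (base 9). Lift 10: 20000000212. −1: 20000000211.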